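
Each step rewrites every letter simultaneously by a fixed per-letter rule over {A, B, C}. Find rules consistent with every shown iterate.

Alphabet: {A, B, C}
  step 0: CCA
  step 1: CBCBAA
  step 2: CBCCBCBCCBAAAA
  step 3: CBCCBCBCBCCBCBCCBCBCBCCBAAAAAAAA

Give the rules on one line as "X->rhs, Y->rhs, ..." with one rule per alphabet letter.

A->AA, B->CCB, C->CB

  step 2 ⇒ step 3: CBCCBCBCCBAAAA ⇒ CB·CCB·CB·CB·CCB·CB·CCB·CB·CB·CCB·AA·AA·AA·AA
    A ↦ AA
    B ↦ CCB
    C ↦ CB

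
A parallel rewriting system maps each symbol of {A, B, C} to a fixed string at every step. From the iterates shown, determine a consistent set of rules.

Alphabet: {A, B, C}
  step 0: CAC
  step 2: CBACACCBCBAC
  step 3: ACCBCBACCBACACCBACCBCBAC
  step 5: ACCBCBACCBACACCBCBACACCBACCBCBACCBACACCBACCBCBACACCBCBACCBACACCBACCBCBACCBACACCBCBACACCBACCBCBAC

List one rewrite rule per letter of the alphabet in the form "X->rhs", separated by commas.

  step 2 ⇒ step 3: CBACACCBCBAC ⇒ AC·CB·CB·AC·CB·AC·AC·CB·AC·CB·CB·AC
    A ↦ CB
    B ↦ CB
    C ↦ AC

A->CB, B->CB, C->AC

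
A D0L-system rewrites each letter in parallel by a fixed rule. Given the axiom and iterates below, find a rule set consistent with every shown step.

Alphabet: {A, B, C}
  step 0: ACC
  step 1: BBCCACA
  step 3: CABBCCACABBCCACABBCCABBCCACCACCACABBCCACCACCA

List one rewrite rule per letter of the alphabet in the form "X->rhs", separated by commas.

A->BBC, B->CAC, C->CA

  step 0 ⇒ step 1: ACC ⇒ BBC·CA·CA
    A ↦ BBC
    C ↦ CA
    B ↦ CAC  (constrained at step 1)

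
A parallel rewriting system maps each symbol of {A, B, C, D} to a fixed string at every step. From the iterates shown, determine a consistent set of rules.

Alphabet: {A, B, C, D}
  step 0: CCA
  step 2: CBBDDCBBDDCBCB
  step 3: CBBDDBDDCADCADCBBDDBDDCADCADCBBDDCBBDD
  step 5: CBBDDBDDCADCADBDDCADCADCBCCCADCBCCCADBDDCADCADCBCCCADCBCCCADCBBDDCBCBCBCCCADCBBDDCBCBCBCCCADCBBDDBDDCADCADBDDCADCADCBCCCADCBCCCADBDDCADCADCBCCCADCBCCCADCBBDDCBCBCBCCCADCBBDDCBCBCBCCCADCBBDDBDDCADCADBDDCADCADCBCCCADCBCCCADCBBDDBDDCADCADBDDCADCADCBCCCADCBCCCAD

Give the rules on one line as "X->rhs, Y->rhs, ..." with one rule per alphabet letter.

A->CC, B->BDD, C->CB, D->CAD

  step 2 ⇒ step 3: CBBDDCBBDDCBCB ⇒ CB·BDD·BDD·CAD·CAD·CB·BDD·BDD·CAD·CAD·CB·BDD·CB·BDD
    B ↦ BDD
    C ↦ CB
    D ↦ CAD
    A ↦ CC  (constrained at step 0)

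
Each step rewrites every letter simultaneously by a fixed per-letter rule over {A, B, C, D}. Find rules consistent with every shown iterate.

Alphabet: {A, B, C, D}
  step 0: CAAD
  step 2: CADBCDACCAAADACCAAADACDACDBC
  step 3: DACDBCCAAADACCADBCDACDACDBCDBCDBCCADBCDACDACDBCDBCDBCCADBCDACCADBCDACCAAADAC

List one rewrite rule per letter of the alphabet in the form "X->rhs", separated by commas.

  step 2 ⇒ step 3: CADBCDACCAAADACCAAADACDACDBC ⇒ DAC·DBC·CA·AA·DAC·CA·DBC·DAC·DAC·DBC·DBC·DBC·CA·DBC·DAC·DAC·DBC·DBC·DBC·CA·DBC·DAC·CA·DBC·DAC·CA·AA·DAC
    A ↦ DBC
    B ↦ AA
    C ↦ DAC
    D ↦ CA

A->DBC, B->AA, C->DAC, D->CA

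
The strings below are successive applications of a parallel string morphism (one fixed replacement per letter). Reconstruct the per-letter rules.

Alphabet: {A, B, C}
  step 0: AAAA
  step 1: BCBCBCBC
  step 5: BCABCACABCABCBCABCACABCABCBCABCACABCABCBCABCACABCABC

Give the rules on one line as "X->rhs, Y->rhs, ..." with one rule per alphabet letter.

  step 0 ⇒ step 1: AAAA ⇒ BC·BC·BC·BC
    A ↦ BC
    B ↦ AC  (constrained at step 1)
    C ↦ A  (constrained at step 1)

A->BC, B->AC, C->A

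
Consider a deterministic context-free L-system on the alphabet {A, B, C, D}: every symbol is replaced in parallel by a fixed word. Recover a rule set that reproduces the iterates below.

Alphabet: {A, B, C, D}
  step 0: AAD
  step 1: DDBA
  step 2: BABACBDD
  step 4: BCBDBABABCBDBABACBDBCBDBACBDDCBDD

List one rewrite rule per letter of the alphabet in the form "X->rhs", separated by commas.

  step 1 ⇒ step 2: DDBA ⇒ BA·BA·CBD·D
    A ↦ D
    B ↦ CBD
    D ↦ BA
    C ↦ B  (constrained at step 2)

A->D, B->CBD, C->B, D->BA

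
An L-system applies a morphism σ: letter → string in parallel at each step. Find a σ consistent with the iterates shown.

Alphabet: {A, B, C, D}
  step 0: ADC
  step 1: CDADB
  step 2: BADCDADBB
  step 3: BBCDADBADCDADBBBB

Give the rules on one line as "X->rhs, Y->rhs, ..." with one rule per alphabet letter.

  step 2 ⇒ step 3: BADCDADBB ⇒ BB·CD·AD·B·AD·CD·AD·BB·BB
    A ↦ CD
    B ↦ BB
    C ↦ B
    D ↦ AD

A->CD, B->BB, C->B, D->AD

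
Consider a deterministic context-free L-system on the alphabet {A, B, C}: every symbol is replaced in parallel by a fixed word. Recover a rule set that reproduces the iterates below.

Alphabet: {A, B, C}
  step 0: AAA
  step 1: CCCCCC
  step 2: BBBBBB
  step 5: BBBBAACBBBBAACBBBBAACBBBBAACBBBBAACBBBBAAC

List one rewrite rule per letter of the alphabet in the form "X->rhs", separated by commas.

  step 1 ⇒ step 2: CCCCCC ⇒ B·B·B·B·B·B
    C ↦ B
  step 0 ⇒ step 1: AAA ⇒ CC·CC·CC
    A ↦ CC
    B ↦ AAC  (constrained at step 2)

A->CC, B->AAC, C->B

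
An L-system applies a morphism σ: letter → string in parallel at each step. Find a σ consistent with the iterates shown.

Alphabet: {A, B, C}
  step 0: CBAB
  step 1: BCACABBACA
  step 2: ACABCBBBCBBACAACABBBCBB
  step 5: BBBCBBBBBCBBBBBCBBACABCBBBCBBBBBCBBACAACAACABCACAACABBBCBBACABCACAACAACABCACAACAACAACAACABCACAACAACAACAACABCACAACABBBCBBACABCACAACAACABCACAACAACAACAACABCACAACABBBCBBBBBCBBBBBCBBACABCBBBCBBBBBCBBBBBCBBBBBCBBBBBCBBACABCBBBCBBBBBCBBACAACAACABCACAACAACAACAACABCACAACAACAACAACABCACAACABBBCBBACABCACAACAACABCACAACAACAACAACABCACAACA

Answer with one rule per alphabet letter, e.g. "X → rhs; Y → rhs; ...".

  step 1 ⇒ step 2: BCACABBACA ⇒ ACA·BC·BB·BC·BB·ACA·ACA·BB·BC·BB
    A ↦ BB
    B ↦ ACA
    C ↦ BC

A->BB, B->ACA, C->BC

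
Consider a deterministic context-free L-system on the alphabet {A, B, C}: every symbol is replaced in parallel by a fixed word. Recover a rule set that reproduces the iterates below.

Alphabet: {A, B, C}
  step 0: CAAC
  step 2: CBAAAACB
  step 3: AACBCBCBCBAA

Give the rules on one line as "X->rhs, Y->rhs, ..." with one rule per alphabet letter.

  step 2 ⇒ step 3: CBAAAACB ⇒ A·A·CB·CB·CB·CB·A·A
    A ↦ CB
    B ↦ A
    C ↦ A

A->CB, B->A, C->A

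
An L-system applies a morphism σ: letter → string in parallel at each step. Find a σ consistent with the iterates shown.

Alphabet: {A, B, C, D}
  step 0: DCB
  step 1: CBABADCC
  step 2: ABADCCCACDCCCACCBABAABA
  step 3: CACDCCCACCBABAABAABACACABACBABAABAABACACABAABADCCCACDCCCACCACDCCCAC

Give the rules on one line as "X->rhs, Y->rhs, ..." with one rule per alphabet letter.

A->CAC, B->DCC, C->ABA, D->CB

  step 2 ⇒ step 3: ABADCCCACDCCCACCBABAABA ⇒ CAC·DCC·CAC·CB·ABA·ABA·ABA·CAC·ABA·CB·ABA·ABA·ABA·CAC·ABA·ABA·DCC·CAC·DCC·CAC·CAC·DCC·CAC
    A ↦ CAC
    B ↦ DCC
    C ↦ ABA
    D ↦ CB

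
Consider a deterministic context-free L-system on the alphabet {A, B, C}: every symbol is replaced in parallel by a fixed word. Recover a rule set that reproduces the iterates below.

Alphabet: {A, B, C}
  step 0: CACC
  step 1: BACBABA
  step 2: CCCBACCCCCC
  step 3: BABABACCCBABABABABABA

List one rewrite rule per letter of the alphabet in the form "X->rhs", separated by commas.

  step 2 ⇒ step 3: CCCBACCCCCC ⇒ BA·BA·BA·CC·C·BA·BA·BA·BA·BA·BA
    A ↦ C
    B ↦ CC
    C ↦ BA

A->C, B->CC, C->BA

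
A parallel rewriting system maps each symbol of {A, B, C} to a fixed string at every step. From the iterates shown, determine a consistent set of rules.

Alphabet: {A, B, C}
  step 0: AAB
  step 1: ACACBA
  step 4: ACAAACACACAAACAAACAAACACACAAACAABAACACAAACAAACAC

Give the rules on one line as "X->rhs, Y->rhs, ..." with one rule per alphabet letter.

  step 0 ⇒ step 1: AAB ⇒ AC·AC·BA
    A ↦ AC
    B ↦ BA
    C ↦ AA  (constrained at step 1)

A->AC, B->BA, C->AA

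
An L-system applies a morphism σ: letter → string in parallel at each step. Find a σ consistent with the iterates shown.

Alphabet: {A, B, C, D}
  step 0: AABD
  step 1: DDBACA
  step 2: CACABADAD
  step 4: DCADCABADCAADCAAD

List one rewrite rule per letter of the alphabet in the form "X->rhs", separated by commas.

  step 1 ⇒ step 2: DDBACA ⇒ CA·CA·BA·D·A·D
    A ↦ D
    B ↦ BA
    C ↦ A
    D ↦ CA

A->D, B->BA, C->A, D->CA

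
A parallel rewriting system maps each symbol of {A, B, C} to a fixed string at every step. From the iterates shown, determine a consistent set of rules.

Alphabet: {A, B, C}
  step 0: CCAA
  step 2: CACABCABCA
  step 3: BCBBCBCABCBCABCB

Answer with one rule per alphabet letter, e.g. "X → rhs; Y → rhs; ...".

  step 2 ⇒ step 3: CACABCABCA ⇒ B·CB·B·CB·CA·B·CB·CA·B·CB
    A ↦ CB
    B ↦ CA
    C ↦ B

A->CB, B->CA, C->B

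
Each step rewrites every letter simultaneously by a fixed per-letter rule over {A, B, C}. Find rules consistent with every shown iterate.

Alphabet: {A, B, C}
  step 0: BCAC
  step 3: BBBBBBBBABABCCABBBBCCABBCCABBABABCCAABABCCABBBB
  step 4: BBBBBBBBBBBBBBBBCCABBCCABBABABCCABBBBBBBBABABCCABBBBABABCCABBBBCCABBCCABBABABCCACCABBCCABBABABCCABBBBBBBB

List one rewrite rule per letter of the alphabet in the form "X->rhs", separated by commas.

A->CCA, B->BB, C->AB

  step 3 ⇒ step 4: BBBBBBBBABABCCABBBBCCABBCCABBABABCCAABABCCABBBB ⇒ BB·BB·BB·BB·BB·BB·BB·BB·CCA·BB·CCA·BB·AB·AB·CCA·BB·BB·BB·BB·AB·AB·CCA·BB·BB·AB·AB·CCA·BB·BB·CCA·BB·CCA·BB·AB·AB·CCA·CCA·BB·CCA·BB·AB·AB·CCA·BB·BB·BB·BB
    A ↦ CCA
    B ↦ BB
    C ↦ AB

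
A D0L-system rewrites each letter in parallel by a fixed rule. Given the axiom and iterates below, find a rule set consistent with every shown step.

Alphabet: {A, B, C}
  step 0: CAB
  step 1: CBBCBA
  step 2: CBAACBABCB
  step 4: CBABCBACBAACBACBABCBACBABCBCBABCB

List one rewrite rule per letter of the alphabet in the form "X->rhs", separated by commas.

  step 1 ⇒ step 2: CBBCBA ⇒ CB·A·A·CB·A·BCB
    A ↦ BCB
    B ↦ A
    C ↦ CB

A->BCB, B->A, C->CB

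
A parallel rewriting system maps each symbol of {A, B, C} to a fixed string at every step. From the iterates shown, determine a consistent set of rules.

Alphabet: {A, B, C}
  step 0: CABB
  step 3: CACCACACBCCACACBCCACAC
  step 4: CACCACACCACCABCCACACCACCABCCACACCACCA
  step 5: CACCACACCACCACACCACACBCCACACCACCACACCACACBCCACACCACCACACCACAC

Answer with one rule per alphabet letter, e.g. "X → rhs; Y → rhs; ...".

A->C, B->BC, C->CA

  step 4 ⇒ step 5: CACCACACCACCABCCACACCACCABCCACACCACCA ⇒ CA·C·CA·CA·C·CA·C·CA·CA·C·CA·CA·C·BC·CA·CA·C·CA·C·CA·CA·C·CA·CA·C·BC·CA·CA·C·CA·C·CA·CA·C·CA·CA·C
    A ↦ C
    B ↦ BC
    C ↦ CA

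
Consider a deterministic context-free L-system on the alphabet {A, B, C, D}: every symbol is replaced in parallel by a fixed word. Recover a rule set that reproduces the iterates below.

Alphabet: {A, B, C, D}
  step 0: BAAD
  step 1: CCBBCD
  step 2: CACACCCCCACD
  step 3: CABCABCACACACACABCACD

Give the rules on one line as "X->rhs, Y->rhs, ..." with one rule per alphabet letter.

A->B, B->CC, C->CA, D->CD

  step 2 ⇒ step 3: CACACCCCCACD ⇒ CA·B·CA·B·CA·CA·CA·CA·CA·B·CA·CD
    A ↦ B
    C ↦ CA
    D ↦ CD
  step 0 ⇒ step 1: BAAD ⇒ CC·B·B·CD
    B ↦ CC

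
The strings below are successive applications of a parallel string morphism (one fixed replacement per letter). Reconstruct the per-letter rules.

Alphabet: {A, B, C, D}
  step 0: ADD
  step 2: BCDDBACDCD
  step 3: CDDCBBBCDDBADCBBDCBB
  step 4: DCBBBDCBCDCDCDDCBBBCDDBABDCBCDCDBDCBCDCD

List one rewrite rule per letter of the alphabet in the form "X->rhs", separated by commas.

  step 3 ⇒ step 4: CDDCBBBCDDBADCBBDCBB ⇒ DCB·B·B·DCB·CD·CD·CD·DCB·B·B·CD·DBA·B·DCB·CD·CD·B·DCB·CD·CD
    A ↦ DBA
    B ↦ CD
    C ↦ DCB
    D ↦ B

A->DBA, B->CD, C->DCB, D->B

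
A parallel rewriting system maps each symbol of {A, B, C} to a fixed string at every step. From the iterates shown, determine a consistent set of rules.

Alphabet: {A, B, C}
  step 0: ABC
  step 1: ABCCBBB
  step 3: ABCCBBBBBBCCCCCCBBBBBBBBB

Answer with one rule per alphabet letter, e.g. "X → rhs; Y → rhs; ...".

  step 0 ⇒ step 1: ABC ⇒ ABC·C·BBB
    A ↦ ABC
    B ↦ C
    C ↦ BBB

A->ABC, B->C, C->BBB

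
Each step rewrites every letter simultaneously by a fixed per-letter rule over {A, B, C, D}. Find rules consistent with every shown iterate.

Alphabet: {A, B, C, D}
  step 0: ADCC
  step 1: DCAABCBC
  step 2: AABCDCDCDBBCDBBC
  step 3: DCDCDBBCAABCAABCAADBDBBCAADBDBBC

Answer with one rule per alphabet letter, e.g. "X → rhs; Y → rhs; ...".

  step 2 ⇒ step 3: AABCDCDCDBBCDBBC ⇒ DC·DC·DB·BC·AA·BC·AA·BC·AA·DB·DB·BC·AA·DB·DB·BC
    A ↦ DC
    B ↦ DB
    C ↦ BC
    D ↦ AA

A->DC, B->DB, C->BC, D->AA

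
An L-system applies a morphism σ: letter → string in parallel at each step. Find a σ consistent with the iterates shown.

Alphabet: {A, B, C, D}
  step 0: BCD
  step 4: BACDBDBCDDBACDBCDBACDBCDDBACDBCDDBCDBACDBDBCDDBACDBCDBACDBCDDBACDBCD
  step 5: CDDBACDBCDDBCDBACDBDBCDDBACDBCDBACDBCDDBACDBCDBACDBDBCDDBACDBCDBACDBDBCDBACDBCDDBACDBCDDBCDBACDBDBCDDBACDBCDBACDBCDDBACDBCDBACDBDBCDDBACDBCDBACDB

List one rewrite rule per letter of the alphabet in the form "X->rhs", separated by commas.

A->D, B->CD, C->BAC, D->DB

  step 4 ⇒ step 5: BACDBDBCDDBACDBCDBACDBCDDBACDBCDDBCDBACDBDBCDDBACDBCDBACDBCDDBACDBCD ⇒ CD·D·BAC·DB·CD·DB·CD·BAC·DB·DB·CD·D·BAC·DB·CD·BAC·DB·CD·D·BAC·DB·CD·BAC·DB·DB·CD·D·BAC·DB·CD·BAC·DB·DB·CD·BAC·DB·CD·D·BAC·DB·CD·DB·CD·BAC·DB·DB·CD·D·BAC·DB·CD·BAC·DB·CD·D·BAC·DB·CD·BAC·DB·DB·CD·D·BAC·DB·CD·BAC·DB
    A ↦ D
    B ↦ CD
    C ↦ BAC
    D ↦ DB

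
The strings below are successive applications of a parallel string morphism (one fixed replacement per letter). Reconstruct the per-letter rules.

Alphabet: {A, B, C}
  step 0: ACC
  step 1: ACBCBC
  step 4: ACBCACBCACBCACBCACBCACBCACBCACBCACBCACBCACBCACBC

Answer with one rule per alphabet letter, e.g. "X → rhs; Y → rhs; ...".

A->AC, B->AC, C->BC

  step 0 ⇒ step 1: ACC ⇒ AC·BC·BC
    A ↦ AC
    C ↦ BC
    B ↦ AC  (constrained at step 1)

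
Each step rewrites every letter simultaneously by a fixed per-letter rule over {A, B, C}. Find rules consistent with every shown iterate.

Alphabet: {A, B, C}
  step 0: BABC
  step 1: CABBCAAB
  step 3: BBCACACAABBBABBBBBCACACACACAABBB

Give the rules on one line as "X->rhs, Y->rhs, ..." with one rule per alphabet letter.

  step 0 ⇒ step 1: BABC ⇒ CA·BB·CA·AB
    A ↦ BB
    B ↦ CA
    C ↦ AB

A->BB, B->CA, C->AB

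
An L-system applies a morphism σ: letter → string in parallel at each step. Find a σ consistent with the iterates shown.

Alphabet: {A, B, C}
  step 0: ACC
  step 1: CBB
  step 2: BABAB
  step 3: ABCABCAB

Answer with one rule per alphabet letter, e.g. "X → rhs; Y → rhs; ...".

  step 2 ⇒ step 3: BABAB ⇒ AB·C·AB·C·AB
    A ↦ C
    B ↦ AB
  step 0 ⇒ step 1: ACC ⇒ C·B·B
    C ↦ B

A->C, B->AB, C->B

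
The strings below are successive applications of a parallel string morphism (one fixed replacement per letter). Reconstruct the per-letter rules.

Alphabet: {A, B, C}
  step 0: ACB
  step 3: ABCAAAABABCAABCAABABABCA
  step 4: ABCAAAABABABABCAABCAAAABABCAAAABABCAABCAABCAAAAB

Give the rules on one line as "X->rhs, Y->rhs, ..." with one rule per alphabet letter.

  step 3 ⇒ step 4: ABCAAAABABCAABCAABABABCA ⇒ AB·CA·AA·AB·AB·AB·AB·CA·AB·CA·AA·AB·AB·CA·AA·AB·AB·CA·AB·CA·AB·CA·AA·AB
    A ↦ AB
    B ↦ CA
    C ↦ AA

A->AB, B->CA, C->AA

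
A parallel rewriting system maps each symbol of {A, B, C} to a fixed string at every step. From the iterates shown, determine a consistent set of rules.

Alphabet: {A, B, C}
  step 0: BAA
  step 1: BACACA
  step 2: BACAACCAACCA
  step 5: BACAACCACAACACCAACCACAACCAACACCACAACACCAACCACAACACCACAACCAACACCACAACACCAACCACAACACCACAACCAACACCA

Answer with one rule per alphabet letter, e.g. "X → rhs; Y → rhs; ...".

  step 1 ⇒ step 2: BACACA ⇒ BA·CA·AC·CA·AC·CA
    A ↦ CA
    B ↦ BA
    C ↦ AC

A->CA, B->BA, C->AC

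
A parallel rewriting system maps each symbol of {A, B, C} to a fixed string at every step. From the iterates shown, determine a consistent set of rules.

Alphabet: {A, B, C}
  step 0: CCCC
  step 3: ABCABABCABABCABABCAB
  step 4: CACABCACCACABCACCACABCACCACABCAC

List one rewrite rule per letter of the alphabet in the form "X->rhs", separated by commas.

  step 3 ⇒ step 4: ABCABABCABABCABABCAB ⇒ C·AC·AB·C·AC·C·AC·AB·C·AC·C·AC·AB·C·AC·C·AC·AB·C·AC
    A ↦ C
    B ↦ AC
    C ↦ AB

A->C, B->AC, C->AB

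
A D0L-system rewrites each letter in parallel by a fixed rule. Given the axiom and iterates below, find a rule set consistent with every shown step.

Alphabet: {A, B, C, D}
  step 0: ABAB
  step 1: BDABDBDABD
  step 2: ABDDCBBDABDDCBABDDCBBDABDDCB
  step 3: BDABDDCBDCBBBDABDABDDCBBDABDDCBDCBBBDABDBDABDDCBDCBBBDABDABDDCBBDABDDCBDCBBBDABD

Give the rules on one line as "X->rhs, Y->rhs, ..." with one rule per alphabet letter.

  step 2 ⇒ step 3: ABDDCBBDABDDCBABDDCBBDABDDCB ⇒ BD·ABD·DCB·DCB·BBD·ABD·ABD·DCB·BD·ABD·DCB·DCB·BBD·ABD·BD·ABD·DCB·DCB·BBD·ABD·ABD·DCB·BD·ABD·DCB·DCB·BBD·ABD
    A ↦ BD
    B ↦ ABD
    C ↦ BBD
    D ↦ DCB

A->BD, B->ABD, C->BBD, D->DCB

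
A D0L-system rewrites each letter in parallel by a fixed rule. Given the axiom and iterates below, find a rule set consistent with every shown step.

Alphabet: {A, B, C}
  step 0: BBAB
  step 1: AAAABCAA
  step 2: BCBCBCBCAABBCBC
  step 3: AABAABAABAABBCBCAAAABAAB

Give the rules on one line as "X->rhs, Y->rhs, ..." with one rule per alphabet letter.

A->BC, B->AA, C->B

  step 2 ⇒ step 3: BCBCBCBCAABBCBC ⇒ AA·B·AA·B·AA·B·AA·B·BC·BC·AA·AA·B·AA·B
    A ↦ BC
    B ↦ AA
    C ↦ B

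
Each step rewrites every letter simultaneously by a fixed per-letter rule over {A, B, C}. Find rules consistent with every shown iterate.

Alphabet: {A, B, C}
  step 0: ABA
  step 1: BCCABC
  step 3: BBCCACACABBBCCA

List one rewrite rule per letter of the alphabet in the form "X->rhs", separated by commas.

  step 0 ⇒ step 1: ABA ⇒ BC·CA·BC
    A ↦ BC
    B ↦ CA
    C ↦ B  (constrained at step 1)

A->BC, B->CA, C->B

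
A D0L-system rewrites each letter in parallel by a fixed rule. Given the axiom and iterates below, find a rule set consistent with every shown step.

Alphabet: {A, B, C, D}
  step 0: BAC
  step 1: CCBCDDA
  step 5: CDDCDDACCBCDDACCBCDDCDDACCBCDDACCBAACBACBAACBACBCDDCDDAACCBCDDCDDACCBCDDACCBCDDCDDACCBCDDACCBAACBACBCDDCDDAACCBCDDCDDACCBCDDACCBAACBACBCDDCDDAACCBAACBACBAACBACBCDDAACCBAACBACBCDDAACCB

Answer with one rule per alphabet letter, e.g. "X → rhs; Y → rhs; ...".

  step 0 ⇒ step 1: BAC ⇒ CCB·CDD·A
    A ↦ CDD
    B ↦ CCB
    C ↦ A
    D ↦ ACB  (constrained at step 1)

A->CDD, B->CCB, C->A, D->ACB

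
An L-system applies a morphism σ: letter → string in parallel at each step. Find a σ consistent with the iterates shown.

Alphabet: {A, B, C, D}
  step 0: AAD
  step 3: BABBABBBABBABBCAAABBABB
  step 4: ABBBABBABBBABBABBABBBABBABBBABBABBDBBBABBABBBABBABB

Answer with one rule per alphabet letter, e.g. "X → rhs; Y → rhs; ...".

  step 3 ⇒ step 4: BABBABBBABBABBCAAABBABB ⇒ ABB·B·ABB·ABB·B·ABB·ABB·ABB·B·ABB·ABB·B·ABB·ABB·D·B·B·B·ABB·ABB·B·ABB·ABB
    A ↦ B
    B ↦ ABB
    C ↦ D
    D ↦ CAA  (constrained at step 0)

A->B, B->ABB, C->D, D->CAA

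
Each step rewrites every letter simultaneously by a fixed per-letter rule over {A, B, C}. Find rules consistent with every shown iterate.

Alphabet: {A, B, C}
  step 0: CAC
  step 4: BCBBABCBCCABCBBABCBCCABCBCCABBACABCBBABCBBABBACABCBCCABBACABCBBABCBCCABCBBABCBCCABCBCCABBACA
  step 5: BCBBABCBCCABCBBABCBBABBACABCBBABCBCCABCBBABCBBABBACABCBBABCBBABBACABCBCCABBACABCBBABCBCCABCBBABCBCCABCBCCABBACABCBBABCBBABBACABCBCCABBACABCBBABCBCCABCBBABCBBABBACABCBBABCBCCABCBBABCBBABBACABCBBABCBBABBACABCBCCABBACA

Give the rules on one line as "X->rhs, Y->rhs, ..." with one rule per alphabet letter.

A->CA, B->BC, C->BBA

  step 4 ⇒ step 5: BCBBABCBCCABCBBABCBCCABCBCCABBACABCBBABCBBABBACABCBCCABBACABCBBABCBCCABCBBABCBCCABCBCCABBACA ⇒ BC·BBA·BC·BC·CA·BC·BBA·BC·BBA·BBA·CA·BC·BBA·BC·BC·CA·BC·BBA·BC·BBA·BBA·CA·BC·BBA·BC·BBA·BBA·CA·BC·BC·CA·BBA·CA·BC·BBA·BC·BC·CA·BC·BBA·BC·BC·CA·BC·BC·CA·BBA·CA·BC·BBA·BC·BBA·BBA·CA·BC·BC·CA·BBA·CA·BC·BBA·BC·BC·CA·BC·BBA·BC·BBA·BBA·CA·BC·BBA·BC·BC·CA·BC·BBA·BC·BBA·BBA·CA·BC·BBA·BC·BBA·BBA·CA·BC·BC·CA·BBA·CA
    A ↦ CA
    B ↦ BC
    C ↦ BBA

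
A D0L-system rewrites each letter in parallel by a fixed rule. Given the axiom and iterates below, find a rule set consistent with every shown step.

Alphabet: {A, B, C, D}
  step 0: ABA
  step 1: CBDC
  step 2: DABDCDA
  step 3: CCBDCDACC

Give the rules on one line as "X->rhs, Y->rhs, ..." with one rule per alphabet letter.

A->C, B->BD, C->DA, D->C

  step 2 ⇒ step 3: DABDCDA ⇒ C·C·BD·C·DA·C·C
    A ↦ C
    B ↦ BD
    C ↦ DA
    D ↦ C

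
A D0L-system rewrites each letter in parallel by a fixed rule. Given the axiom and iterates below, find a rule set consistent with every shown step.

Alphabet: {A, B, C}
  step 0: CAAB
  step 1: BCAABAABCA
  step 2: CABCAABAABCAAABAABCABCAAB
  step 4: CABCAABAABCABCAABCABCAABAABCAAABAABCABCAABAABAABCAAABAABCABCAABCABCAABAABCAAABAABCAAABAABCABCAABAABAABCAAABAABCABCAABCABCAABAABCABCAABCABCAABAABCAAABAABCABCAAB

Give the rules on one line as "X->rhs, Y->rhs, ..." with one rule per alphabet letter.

A->AAB, B->CA, C->BC

  step 1 ⇒ step 2: BCAABAABCA ⇒ CA·BC·AAB·AAB·CA·AAB·AAB·CA·BC·AAB
    A ↦ AAB
    B ↦ CA
    C ↦ BC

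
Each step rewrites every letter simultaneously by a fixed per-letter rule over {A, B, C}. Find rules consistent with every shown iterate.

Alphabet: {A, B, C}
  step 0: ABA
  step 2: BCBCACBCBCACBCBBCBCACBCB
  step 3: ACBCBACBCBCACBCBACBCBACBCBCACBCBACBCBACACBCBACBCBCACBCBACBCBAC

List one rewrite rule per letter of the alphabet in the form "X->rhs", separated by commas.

  step 2 ⇒ step 3: BCBCACBCBCACBCBBCBCACBCB ⇒ AC·BCB·AC·BCB·CAC·BCB·AC·BCB·AC·BCB·CAC·BCB·AC·BCB·AC·AC·BCB·AC·BCB·CAC·BCB·AC·BCB·AC
    A ↦ CAC
    B ↦ AC
    C ↦ BCB

A->CAC, B->AC, C->BCB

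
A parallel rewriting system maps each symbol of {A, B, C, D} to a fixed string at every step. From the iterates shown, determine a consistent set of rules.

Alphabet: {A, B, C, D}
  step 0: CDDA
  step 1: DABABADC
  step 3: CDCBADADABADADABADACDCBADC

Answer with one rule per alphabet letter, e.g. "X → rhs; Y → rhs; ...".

  step 0 ⇒ step 1: CDDA ⇒ DA·BA·BA·DC
    A ↦ DC
    C ↦ DA
    D ↦ BA
    B ↦ C  (constrained at step 1)

A->DC, B->C, C->DA, D->BA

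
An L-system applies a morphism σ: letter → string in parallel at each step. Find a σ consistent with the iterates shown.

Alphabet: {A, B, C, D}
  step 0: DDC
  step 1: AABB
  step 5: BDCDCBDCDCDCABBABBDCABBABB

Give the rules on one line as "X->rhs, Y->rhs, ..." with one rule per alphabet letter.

  step 0 ⇒ step 1: DDC ⇒ A·A·BB
    C ↦ BB
    D ↦ A
    A ↦ B  (constrained at step 1)
    B ↦ DC  (constrained at step 1)

A->B, B->DC, C->BB, D->A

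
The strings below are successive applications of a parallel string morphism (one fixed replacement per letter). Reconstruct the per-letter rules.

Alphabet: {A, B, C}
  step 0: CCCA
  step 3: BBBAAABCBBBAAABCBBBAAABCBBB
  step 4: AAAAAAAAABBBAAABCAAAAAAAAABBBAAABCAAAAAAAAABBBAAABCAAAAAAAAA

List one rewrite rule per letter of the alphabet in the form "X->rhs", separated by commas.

  step 3 ⇒ step 4: BBBAAABCBBBAAABCBBBAAABCBBB ⇒ AAA·AAA·AAA·B·B·B·AAA·BC·AAA·AAA·AAA·B·B·B·AAA·BC·AAA·AAA·AAA·B·B·B·AAA·BC·AAA·AAA·AAA
    A ↦ B
    B ↦ AAA
    C ↦ BC

A->B, B->AAA, C->BC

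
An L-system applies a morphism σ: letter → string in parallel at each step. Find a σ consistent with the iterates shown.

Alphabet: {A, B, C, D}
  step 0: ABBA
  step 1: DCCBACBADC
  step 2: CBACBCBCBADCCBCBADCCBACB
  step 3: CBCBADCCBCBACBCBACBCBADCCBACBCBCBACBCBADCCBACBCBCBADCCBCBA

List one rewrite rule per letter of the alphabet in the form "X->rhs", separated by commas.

A->DC, B->CBA, C->CB, D->CBA

  step 2 ⇒ step 3: CBACBCBCBADCCBCBADCCBACB ⇒ CB·CBA·DC·CB·CBA·CB·CBA·CB·CBA·DC·CBA·CB·CB·CBA·CB·CBA·DC·CBA·CB·CB·CBA·DC·CB·CBA
    A ↦ DC
    B ↦ CBA
    C ↦ CB
    D ↦ CBA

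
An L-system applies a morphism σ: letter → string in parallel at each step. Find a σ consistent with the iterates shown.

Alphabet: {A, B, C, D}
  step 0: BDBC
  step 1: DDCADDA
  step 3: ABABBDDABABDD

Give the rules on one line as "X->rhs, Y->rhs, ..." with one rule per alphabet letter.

  step 0 ⇒ step 1: BDBC ⇒ DD·CA·DD·A
    B ↦ DD
    C ↦ A
    D ↦ CA
    A ↦ B  (constrained at step 1)

A->B, B->DD, C->A, D->CA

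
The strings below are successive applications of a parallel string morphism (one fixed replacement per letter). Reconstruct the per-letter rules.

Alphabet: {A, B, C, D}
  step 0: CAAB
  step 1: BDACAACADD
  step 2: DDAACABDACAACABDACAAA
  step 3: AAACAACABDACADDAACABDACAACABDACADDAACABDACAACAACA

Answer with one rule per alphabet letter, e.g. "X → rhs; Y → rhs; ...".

A->ACA, B->DD, C->BD, D->A

  step 2 ⇒ step 3: DDAACABDACAACABDACAAA ⇒ A·A·ACA·ACA·BD·ACA·DD·A·ACA·BD·ACA·ACA·BD·ACA·DD·A·ACA·BD·ACA·ACA·ACA
    A ↦ ACA
    B ↦ DD
    C ↦ BD
    D ↦ A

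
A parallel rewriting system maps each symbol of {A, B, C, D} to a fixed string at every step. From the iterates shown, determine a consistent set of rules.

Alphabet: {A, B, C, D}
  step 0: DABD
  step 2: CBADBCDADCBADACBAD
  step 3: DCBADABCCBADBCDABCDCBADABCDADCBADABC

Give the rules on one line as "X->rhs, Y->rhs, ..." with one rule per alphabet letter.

A->DA, B->CBA, C->D, D->BC

  step 2 ⇒ step 3: CBADBCDADCBADACBAD ⇒ D·CBA·DA·BC·CBA·D·BC·DA·BC·D·CBA·DA·BC·DA·D·CBA·DA·BC
    A ↦ DA
    B ↦ CBA
    C ↦ D
    D ↦ BC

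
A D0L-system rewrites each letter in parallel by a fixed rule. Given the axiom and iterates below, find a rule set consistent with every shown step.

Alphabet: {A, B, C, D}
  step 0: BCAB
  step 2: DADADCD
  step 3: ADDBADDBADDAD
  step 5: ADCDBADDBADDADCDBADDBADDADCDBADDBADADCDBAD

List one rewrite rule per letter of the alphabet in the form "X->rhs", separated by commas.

  step 2 ⇒ step 3: DADADCD ⇒ AD·DB·AD·DB·AD·D·AD
    A ↦ DB
    C ↦ D
    D ↦ AD
    B ↦ C  (constrained at step 0)

A->DB, B->C, C->D, D->AD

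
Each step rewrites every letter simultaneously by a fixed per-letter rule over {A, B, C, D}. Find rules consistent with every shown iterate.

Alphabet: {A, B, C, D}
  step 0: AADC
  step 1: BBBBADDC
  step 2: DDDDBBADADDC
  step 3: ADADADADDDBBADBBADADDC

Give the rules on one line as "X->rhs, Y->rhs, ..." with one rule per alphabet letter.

A->BB, B->D, C->DC, D->AD

  step 2 ⇒ step 3: DDDDBBADADDC ⇒ AD·AD·AD·AD·D·D·BB·AD·BB·AD·AD·DC
    A ↦ BB
    B ↦ D
    C ↦ DC
    D ↦ AD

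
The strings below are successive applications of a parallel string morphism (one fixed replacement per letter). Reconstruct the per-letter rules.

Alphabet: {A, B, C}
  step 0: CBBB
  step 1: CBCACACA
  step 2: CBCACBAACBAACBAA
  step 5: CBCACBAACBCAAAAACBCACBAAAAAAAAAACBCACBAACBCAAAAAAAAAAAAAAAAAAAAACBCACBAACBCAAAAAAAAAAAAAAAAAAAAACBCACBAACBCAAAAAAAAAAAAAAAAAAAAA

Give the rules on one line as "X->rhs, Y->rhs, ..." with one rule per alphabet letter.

A->AA, B->CA, C->CB

  step 1 ⇒ step 2: CBCACACA ⇒ CB·CA·CB·AA·CB·AA·CB·AA
    A ↦ AA
    B ↦ CA
    C ↦ CB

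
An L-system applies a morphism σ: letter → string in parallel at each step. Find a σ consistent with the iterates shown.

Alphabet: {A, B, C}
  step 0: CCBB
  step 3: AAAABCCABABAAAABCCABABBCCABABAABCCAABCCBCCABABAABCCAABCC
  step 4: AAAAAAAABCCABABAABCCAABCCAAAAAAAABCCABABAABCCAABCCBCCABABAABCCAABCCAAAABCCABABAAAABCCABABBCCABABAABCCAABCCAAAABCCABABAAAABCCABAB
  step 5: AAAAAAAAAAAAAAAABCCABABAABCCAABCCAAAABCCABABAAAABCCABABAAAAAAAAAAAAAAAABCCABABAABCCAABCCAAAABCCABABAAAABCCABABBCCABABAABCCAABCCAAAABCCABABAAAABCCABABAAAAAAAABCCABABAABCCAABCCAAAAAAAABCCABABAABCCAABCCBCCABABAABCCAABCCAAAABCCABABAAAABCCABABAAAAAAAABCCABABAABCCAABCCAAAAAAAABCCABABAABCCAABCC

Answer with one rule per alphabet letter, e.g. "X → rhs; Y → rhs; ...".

  step 4 ⇒ step 5: AAAAAAAABCCABABAABCCAABCCAAAAAAAABCCABABAABCCAABCCBCCABABAABCCAABCCAAAABCCABABAAAABCCABABBCCABABAABCCAABCCAAAABCCABABAAAABCCABAB ⇒ AA·AA·AA·AA·AA·AA·AA·AA·BCC·AB·AB·AA·BCC·AA·BCC·AA·AA·BCC·AB·AB·AA·AA·BCC·AB·AB·AA·AA·AA·AA·AA·AA·AA·AA·BCC·AB·AB·AA·BCC·AA·BCC·AA·AA·BCC·AB·AB·AA·AA·BCC·AB·AB·BCC·AB·AB·AA·BCC·AA·BCC·AA·AA·BCC·AB·AB·AA·AA·BCC·AB·AB·AA·AA·AA·AA·BCC·AB·AB·AA·BCC·AA·BCC·AA·AA·AA·AA·BCC·AB·AB·AA·BCC·AA·BCC·BCC·AB·AB·AA·BCC·AA·BCC·AA·AA·BCC·AB·AB·AA·AA·BCC·AB·AB·AA·AA·AA·AA·BCC·AB·AB·AA·BCC·AA·BCC·AA·AA·AA·AA·BCC·AB·AB·AA·BCC·AA·BCC
    A ↦ AA
    B ↦ BCC
    C ↦ AB

A->AA, B->BCC, C->AB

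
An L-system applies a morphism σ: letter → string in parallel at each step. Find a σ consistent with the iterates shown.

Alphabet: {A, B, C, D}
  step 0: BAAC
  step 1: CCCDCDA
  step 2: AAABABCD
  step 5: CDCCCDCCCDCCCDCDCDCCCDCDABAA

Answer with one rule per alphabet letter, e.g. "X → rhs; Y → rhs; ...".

  step 1 ⇒ step 2: CCCDCDA ⇒ A·A·A·B·A·B·CD
    A ↦ CD
    C ↦ A
    D ↦ B
  step 0 ⇒ step 1: BAAC ⇒ CC·CD·CD·A
    B ↦ CC

A->CD, B->CC, C->A, D->B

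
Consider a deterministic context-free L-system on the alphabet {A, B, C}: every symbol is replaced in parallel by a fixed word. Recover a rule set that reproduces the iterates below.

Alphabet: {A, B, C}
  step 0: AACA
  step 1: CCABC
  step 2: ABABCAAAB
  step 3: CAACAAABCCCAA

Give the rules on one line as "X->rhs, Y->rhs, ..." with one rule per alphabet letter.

A->C, B->AA, C->AB

  step 2 ⇒ step 3: ABABCAAAB ⇒ C·AA·C·AA·AB·C·C·C·AA
    A ↦ C
    B ↦ AA
    C ↦ AB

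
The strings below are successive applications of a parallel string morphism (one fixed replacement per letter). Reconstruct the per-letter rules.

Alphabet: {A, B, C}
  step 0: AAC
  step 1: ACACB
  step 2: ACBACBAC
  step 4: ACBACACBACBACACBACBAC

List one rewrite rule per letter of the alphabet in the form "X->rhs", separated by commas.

A->AC, B->AC, C->B

  step 1 ⇒ step 2: ACACB ⇒ AC·B·AC·B·AC
    A ↦ AC
    B ↦ AC
    C ↦ B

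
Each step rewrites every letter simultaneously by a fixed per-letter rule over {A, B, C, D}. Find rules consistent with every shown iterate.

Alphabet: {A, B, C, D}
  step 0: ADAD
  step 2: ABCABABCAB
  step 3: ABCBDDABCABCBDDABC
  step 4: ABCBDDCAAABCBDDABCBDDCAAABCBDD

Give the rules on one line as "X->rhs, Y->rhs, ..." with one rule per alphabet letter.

  step 3 ⇒ step 4: ABCBDDABCABCBDDABC ⇒ AB·C·BDD·C·A·A·AB·C·BDD·AB·C·BDD·C·A·A·AB·C·BDD
    A ↦ AB
    B ↦ C
    C ↦ BDD
    D ↦ A

A->AB, B->C, C->BDD, D->A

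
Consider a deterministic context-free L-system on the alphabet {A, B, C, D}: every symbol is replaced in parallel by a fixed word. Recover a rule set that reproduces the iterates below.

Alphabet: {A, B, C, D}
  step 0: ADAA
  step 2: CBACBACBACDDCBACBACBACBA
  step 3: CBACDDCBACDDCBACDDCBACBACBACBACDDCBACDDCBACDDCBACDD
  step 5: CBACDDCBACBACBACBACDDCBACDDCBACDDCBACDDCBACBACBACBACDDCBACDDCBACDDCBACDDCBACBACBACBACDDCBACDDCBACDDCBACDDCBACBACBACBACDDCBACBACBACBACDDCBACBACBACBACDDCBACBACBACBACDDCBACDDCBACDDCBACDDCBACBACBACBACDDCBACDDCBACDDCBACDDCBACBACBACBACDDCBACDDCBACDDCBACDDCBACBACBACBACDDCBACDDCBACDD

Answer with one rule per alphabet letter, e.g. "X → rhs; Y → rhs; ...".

A->DD, B->C, C->CBA, D->CBA

  step 2 ⇒ step 3: CBACBACBACDDCBACBACBACBA ⇒ CBA·C·DD·CBA·C·DD·CBA·C·DD·CBA·CBA·CBA·CBA·C·DD·CBA·C·DD·CBA·C·DD·CBA·C·DD
    A ↦ DD
    B ↦ C
    C ↦ CBA
    D ↦ CBA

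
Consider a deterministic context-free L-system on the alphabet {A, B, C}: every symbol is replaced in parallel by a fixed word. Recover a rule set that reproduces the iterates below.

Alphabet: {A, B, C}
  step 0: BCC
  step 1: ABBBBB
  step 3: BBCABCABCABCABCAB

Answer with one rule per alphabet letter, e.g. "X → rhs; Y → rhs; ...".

A->C, B->AB, C->BB

  step 0 ⇒ step 1: BCC ⇒ AB·BB·BB
    B ↦ AB
    C ↦ BB
    A ↦ C  (constrained at step 1)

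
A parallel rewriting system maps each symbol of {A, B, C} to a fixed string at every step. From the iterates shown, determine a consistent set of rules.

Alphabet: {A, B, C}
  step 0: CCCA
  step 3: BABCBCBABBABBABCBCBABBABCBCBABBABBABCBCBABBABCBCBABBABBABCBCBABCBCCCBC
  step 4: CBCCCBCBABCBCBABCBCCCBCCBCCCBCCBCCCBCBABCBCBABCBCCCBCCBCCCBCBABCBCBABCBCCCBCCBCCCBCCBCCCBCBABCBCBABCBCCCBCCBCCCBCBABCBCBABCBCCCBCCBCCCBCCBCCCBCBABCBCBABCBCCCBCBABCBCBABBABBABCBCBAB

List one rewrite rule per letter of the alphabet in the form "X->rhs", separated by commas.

  step 3 ⇒ step 4: BABCBCBABBABBABCBCBABBABCBCBABBABBABCBCBABBABCBCBABBABBABCBCBABCBCCCBC ⇒ CBC·C·CBC·BAB·CBC·BAB·CBC·C·CBC·CBC·C·CBC·CBC·C·CBC·BAB·CBC·BAB·CBC·C·CBC·CBC·C·CBC·BAB·CBC·BAB·CBC·C·CBC·CBC·C·CBC·CBC·C·CBC·BAB·CBC·BAB·CBC·C·CBC·CBC·C·CBC·BAB·CBC·BAB·CBC·C·CBC·CBC·C·CBC·CBC·C·CBC·BAB·CBC·BAB·CBC·C·CBC·BAB·CBC·BAB·BAB·BAB·CBC·BAB
    A ↦ C
    B ↦ CBC
    C ↦ BAB

A->C, B->CBC, C->BAB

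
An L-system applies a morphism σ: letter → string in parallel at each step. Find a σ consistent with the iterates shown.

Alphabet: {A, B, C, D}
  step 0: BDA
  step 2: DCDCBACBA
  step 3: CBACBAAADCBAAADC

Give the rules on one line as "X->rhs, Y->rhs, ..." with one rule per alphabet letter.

A->DC, B->AA, C->BA, D->C

  step 2 ⇒ step 3: DCDCBACBA ⇒ C·BA·C·BA·AA·DC·BA·AA·DC
    A ↦ DC
    B ↦ AA
    C ↦ BA
    D ↦ C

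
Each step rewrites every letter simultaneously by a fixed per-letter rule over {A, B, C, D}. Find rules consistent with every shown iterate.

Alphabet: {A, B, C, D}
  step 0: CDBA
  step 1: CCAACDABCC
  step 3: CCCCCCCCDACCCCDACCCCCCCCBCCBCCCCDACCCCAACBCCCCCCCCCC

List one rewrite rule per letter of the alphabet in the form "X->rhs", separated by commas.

  step 0 ⇒ step 1: CDBA ⇒ CC·AAC·DA·BCC
    A ↦ BCC
    B ↦ DA
    C ↦ CC
    D ↦ AAC

A->BCC, B->DA, C->CC, D->AAC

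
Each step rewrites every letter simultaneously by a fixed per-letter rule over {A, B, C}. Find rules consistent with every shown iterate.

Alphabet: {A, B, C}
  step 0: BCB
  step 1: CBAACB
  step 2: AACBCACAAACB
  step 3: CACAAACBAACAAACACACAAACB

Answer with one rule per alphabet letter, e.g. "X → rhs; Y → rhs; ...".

  step 2 ⇒ step 3: AACBCACAAACB ⇒ CA·CA·AA·CB·AA·CA·AA·CA·CA·CA·AA·CB
    A ↦ CA
    B ↦ CB
    C ↦ AA

A->CA, B->CB, C->AA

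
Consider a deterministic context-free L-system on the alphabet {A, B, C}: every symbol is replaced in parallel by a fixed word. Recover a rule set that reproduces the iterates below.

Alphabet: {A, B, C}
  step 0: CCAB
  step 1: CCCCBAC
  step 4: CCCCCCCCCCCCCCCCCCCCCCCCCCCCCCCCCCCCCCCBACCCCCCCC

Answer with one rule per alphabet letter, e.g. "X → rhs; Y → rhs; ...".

  step 0 ⇒ step 1: CCAB ⇒ CC·CC·BA·C
    A ↦ BA
    B ↦ C
    C ↦ CC

A->BA, B->C, C->CC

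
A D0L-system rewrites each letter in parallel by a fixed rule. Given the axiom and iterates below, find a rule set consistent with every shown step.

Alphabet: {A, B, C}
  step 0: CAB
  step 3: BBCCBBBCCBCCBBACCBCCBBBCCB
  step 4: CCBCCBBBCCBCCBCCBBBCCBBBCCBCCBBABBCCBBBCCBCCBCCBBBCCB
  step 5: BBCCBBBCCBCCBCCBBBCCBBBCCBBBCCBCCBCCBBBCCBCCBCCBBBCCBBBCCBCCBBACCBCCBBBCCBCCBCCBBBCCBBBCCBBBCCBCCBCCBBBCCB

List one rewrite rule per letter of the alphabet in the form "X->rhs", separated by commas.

A->BA, B->CCB, C->B

  step 4 ⇒ step 5: CCBCCBBBCCBCCBCCBBBCCBBBCCBCCBBABBCCBBBCCBCCBCCBBBCCB ⇒ B·B·CCB·B·B·CCB·CCB·CCB·B·B·CCB·B·B·CCB·B·B·CCB·CCB·CCB·B·B·CCB·CCB·CCB·B·B·CCB·B·B·CCB·CCB·BA·CCB·CCB·B·B·CCB·CCB·CCB·B·B·CCB·B·B·CCB·B·B·CCB·CCB·CCB·B·B·CCB
    A ↦ BA
    B ↦ CCB
    C ↦ B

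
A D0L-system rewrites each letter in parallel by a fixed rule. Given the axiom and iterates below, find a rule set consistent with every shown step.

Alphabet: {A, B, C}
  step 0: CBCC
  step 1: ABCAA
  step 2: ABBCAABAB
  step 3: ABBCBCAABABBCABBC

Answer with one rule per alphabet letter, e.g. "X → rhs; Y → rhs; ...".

  step 2 ⇒ step 3: ABBCAABAB ⇒ AB·BC·BC·A·AB·AB·BC·AB·BC
    A ↦ AB
    B ↦ BC
    C ↦ A

A->AB, B->BC, C->A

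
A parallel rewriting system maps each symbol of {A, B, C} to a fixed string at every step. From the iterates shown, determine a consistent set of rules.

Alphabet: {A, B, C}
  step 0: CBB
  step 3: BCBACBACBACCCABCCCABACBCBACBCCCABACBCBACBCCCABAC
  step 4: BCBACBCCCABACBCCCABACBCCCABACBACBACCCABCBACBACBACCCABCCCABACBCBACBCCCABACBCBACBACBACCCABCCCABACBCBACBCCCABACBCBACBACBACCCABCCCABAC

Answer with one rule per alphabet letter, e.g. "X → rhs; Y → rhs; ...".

  step 3 ⇒ step 4: BCBACBACBACCCABCCCABACBCBACBCCCABACBCBACBCCCABAC ⇒ BC·BAC·BC·CCA·BAC·BC·CCA·BAC·BC·CCA·BAC·BAC·BAC·CCA·BC·BAC·BAC·BAC·CCA·BC·CCA·BAC·BC·BAC·BC·CCA·BAC·BC·BAC·BAC·BAC·CCA·BC·CCA·BAC·BC·BAC·BC·CCA·BAC·BC·BAC·BAC·BAC·CCA·BC·CCA·BAC
    A ↦ CCA
    B ↦ BC
    C ↦ BAC

A->CCA, B->BC, C->BAC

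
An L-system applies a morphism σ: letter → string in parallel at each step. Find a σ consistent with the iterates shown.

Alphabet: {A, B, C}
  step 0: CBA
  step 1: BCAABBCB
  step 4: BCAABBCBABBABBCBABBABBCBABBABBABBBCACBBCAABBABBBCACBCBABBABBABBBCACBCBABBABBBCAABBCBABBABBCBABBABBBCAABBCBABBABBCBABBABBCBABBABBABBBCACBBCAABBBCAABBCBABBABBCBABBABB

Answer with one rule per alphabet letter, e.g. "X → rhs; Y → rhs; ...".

A->CB, B->ABB, C->BCA

  step 0 ⇒ step 1: CBA ⇒ BCA·ABB·CB
    A ↦ CB
    B ↦ ABB
    C ↦ BCA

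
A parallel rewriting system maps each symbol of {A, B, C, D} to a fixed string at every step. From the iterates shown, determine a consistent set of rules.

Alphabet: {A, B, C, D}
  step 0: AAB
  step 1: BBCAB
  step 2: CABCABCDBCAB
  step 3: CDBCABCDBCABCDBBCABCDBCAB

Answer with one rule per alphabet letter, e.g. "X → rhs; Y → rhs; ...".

  step 2 ⇒ step 3: CABCABCDBCAB ⇒ CD·B·CAB·CD·B·CAB·CD·BB·CAB·CD·B·CAB
    A ↦ B
    B ↦ CAB
    C ↦ CD
    D ↦ BB

A->B, B->CAB, C->CD, D->BB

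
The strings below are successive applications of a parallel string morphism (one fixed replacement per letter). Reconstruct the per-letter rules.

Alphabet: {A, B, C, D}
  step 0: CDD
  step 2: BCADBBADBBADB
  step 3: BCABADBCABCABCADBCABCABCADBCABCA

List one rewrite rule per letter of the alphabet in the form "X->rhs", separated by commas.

  step 2 ⇒ step 3: BCADBBADBBADB ⇒ BCA·BA·DB·CA·BCA·BCA·DB·CA·BCA·BCA·DB·CA·BCA
    A ↦ DB
    B ↦ BCA
    C ↦ BA
    D ↦ CA

A->DB, B->BCA, C->BA, D->CA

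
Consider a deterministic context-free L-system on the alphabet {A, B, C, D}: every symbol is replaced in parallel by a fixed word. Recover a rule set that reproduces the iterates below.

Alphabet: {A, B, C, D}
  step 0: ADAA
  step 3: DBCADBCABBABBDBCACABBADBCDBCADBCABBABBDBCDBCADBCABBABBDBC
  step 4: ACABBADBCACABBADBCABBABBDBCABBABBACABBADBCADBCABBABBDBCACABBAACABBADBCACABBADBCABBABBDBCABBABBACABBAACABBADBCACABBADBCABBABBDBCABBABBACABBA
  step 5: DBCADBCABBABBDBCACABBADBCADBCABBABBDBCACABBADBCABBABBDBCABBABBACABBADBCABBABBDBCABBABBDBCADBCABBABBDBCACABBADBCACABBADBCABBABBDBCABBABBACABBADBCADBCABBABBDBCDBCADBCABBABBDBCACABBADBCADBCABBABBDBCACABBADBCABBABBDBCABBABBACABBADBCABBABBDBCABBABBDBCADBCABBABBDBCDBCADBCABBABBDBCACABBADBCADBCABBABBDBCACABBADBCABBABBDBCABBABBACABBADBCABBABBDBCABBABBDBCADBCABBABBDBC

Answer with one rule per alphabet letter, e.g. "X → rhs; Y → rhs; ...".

A->DBC, B->ABB, C->A, D->AC

  step 4 ⇒ step 5: ACABBADBCACABBADBCABBABBDBCABBABBACABBADBCADBCABBABBDBCACABBAACABBADBCACABBADBCABBABBDBCABBABBACABBAACABBADBCACABBADBCABBABBDBCABBABBACABBA ⇒ DBC·A·DBC·ABB·ABB·DBC·AC·ABB·A·DBC·A·DBC·ABB·ABB·DBC·AC·ABB·A·DBC·ABB·ABB·DBC·ABB·ABB·AC·ABB·A·DBC·ABB·ABB·DBC·ABB·ABB·DBC·A·DBC·ABB·ABB·DBC·AC·ABB·A·DBC·AC·ABB·A·DBC·ABB·ABB·DBC·ABB·ABB·AC·ABB·A·DBC·A·DBC·ABB·ABB·DBC·DBC·A·DBC·ABB·ABB·DBC·AC·ABB·A·DBC·A·DBC·ABB·ABB·DBC·AC·ABB·A·DBC·ABB·ABB·DBC·ABB·ABB·AC·ABB·A·DBC·ABB·ABB·DBC·ABB·ABB·DBC·A·DBC·ABB·ABB·DBC·DBC·A·DBC·ABB·ABB·DBC·AC·ABB·A·DBC·A·DBC·ABB·ABB·DBC·AC·ABB·A·DBC·ABB·ABB·DBC·ABB·ABB·AC·ABB·A·DBC·ABB·ABB·DBC·ABB·ABB·DBC·A·DBC·ABB·ABB·DBC
    A ↦ DBC
    B ↦ ABB
    C ↦ A
    D ↦ AC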